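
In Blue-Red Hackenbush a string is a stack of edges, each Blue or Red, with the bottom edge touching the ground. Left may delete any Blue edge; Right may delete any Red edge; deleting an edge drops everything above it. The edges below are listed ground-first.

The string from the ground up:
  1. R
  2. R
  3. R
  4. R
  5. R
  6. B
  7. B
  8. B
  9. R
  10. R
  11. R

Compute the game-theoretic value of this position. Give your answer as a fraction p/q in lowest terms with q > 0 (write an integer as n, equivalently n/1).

-271/64

step 1: add R to get R; options L={ (no moves) } R={ 0 } gives -1
step 2: add R to get RR; options L={ (no moves) } R={ -1,0 } gives -2
step 3: add R to get RRR; options L={ (no moves) } R={ -2,-1,0 } gives -3
step 4: add R to get RRRR; options L={ (no moves) } R={ -3,-2,-1,0 } gives -4
step 5: add R to get RRRRR; options L={ (no moves) } R={ -4,-3,-2,-1,0 } gives -5
step 6: add B to get RRRRRB; options L={ -5 } R={ -4,-3,-2,-1,0 } gives -9/2
step 7: add B to get RRRRRBB; options L={ -5,-9/2 } R={ -4,-3,-2,-1,0 } gives -17/4
step 8: add B to get RRRRRBBB; options L={ -5,-9/2,-17/4 } R={ -4,-3,-2,-1,0 } gives -33/8
step 9: add R to get RRRRRBBBR; options L={ -5,-9/2,-17/4 } R={ -33/8,-4,-3,-2,-1,0 } gives -67/16
step 10: add R to get RRRRRBBBRR; options L={ -5,-9/2,-17/4 } R={ -67/16,-33/8,-4,-3,-2,-1,0 } gives -135/32
step 11: add R to get RRRRRBBBRRR; options L={ -5,-9/2,-17/4 } R={ -135/32,-67/16,-33/8,-4,-3,-2,-1,0 } gives -271/64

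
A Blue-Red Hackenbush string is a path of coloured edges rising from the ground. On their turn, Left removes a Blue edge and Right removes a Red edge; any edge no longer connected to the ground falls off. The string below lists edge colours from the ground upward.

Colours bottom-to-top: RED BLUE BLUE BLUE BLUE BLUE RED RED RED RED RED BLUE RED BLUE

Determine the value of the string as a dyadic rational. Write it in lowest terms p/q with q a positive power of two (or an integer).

Recurse on prefixes of the 14-edge string RED BLUE BLUE BLUE BLUE BLUE RED RED RED RED RED BLUE RED BLUE:
edge 1 of 14 (RED): { ∅ | 0 } — -1
edge 2 of 14 (BLUE): { -1 | 0 } — -1/2
edge 3 of 14 (BLUE): { -1,-1/2 | 0 } — -1/4
edge 4 of 14 (BLUE): { -1,-1/2,-1/4 | 0 } — -1/8
edge 5 of 14 (BLUE): { -1,-1/2,-1/4,-1/8 | 0 } — -1/16
edge 6 of 14 (BLUE): { -1,-1/2,-1/4,-1/8,-1/16 | 0 } — -1/32
edge 7 of 14 (RED): { -1,-1/2,-1/4,-1/8,-1/16 | -1/32,0 } — -3/64
edge 8 of 14 (RED): { -1,-1/2,-1/4,-1/8,-1/16 | -3/64,-1/32,0 } — -7/128
edge 9 of 14 (RED): { -1,-1/2,-1/4,-1/8,-1/16 | -7/128,-3/64,-1/32,0 } — -15/256
edge 10 of 14 (RED): { -1,-1/2,-1/4,-1/8,-1/16 | -15/256,-7/128,-3/64,-1/32,0 } — -31/512
edge 11 of 14 (RED): { -1,-1/2,-1/4,-1/8,-1/16 | -31/512,-15/256,-7/128,-3/64,-1/32,0 } — -63/1024
edge 12 of 14 (BLUE): { -1,-1/2,-1/4,-1/8,-1/16,-63/1024 | -31/512,-15/256,-7/128,-3/64,-1/32,0 } — -125/2048
edge 13 of 14 (RED): { -1,-1/2,-1/4,-1/8,-1/16,-63/1024 | -125/2048,-31/512,-15/256,-7/128,-3/64,-1/32,0 } — -251/4096
edge 14 of 14 (BLUE): { -1,-1/2,-1/4,-1/8,-1/16,-63/1024,-251/4096 | -125/2048,-31/512,-15/256,-7/128,-3/64,-1/32,0 } — -501/8192

-501/8192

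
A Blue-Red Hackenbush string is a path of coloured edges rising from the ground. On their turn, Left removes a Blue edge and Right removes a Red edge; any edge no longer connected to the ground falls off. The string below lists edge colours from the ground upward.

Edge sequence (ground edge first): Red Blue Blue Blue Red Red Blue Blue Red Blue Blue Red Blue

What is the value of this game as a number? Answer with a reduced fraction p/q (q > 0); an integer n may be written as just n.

-805/4096

Prefix values for Red Blue Blue Blue Red Red Blue Blue Red Blue Blue Red Blue via {L|R} + simplicity:
1 of 13 · R · max L −∞ · min R 0 so -1
2 of 13 · RB · max L -1 · min R 0 so -1/2
3 of 13 · RBB · max L -1/2 · min R 0 so -1/4
4 of 13 · RBBB · max L -1/4 · min R 0 so -1/8
5 of 13 · RBBBR · max L -1/4 · min R -1/8 so -3/16
6 of 13 · RBBBRR · max L -1/4 · min R -3/16 so -7/32
7 of 13 · RBBBRRB · max L -7/32 · min R -3/16 so -13/64
8 of 13 · RBBBRRBB · max L -13/64 · min R -3/16 so -25/128
9 of 13 · RBBBRRBBR · max L -13/64 · min R -25/128 so -51/256
10 of 13 · RBBBRRBBRB · max L -51/256 · min R -25/128 so -101/512
11 of 13 · RBBBRRBBRBB · max L -101/512 · min R -25/128 so -201/1024
12 of 13 · RBBBRRBBRBBR · max L -101/512 · min R -201/1024 so -403/2048
13 of 13 · RBBBRRBBRBBRB · max L -403/2048 · min R -201/1024 so -805/4096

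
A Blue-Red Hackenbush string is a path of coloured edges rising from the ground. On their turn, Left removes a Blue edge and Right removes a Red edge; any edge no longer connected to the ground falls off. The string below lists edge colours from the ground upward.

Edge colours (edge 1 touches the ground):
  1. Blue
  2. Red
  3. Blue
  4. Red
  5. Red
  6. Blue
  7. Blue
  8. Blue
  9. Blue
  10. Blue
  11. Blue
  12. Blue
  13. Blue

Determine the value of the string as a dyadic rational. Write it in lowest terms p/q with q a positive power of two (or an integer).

2559/4096

step 1: add Blue to get B; options L={ 0 } R={ none } → 1
step 2: add Red to get BR; options L={ 0 } R={ 1 } → 1/2
step 3: add Blue to get BRB; options L={ 0,1/2 } R={ 1 } → 3/4
step 4: add Red to get BRBR; options L={ 0,1/2 } R={ 3/4,1 } → 5/8
step 5: add Red to get BRBRR; options L={ 0,1/2 } R={ 5/8,3/4,1 } → 9/16
step 6: add Blue to get BRBRRB; options L={ 0,1/2,9/16 } R={ 5/8,3/4,1 } → 19/32
step 7: add Blue to get BRBRRBB; options L={ 0,1/2,9/16,19/32 } R={ 5/8,3/4,1 } → 39/64
step 8: add Blue to get BRBRRBBB; options L={ 0,1/2,9/16,19/32,39/64 } R={ 5/8,3/4,1 } → 79/128
step 9: add Blue to get BRBRRBBBB; options L={ 0,1/2,9/16,19/32,39/64,79/128 } R={ 5/8,3/4,1 } → 159/256
step 10: add Blue to get BRBRRBBBBB; options L={ 0,1/2,9/16,19/32,39/64,79/128,159/256 } R={ 5/8,3/4,1 } → 319/512
step 11: add Blue to get BRBRRBBBBBB; options L={ 0,1/2,9/16,19/32,39/64,79/128,159/256,319/512 } R={ 5/8,3/4,1 } → 639/1024
step 12: add Blue to get BRBRRBBBBBBB; options L={ 0,1/2,9/16,19/32,39/64,79/128,159/256,319/512,639/1024 } R={ 5/8,3/4,1 } → 1279/2048
step 13: add Blue to get BRBRRBBBBBBBB; options L={ 0,1/2,9/16,19/32,39/64,79/128,159/256,319/512,639/1024,1279/2048 } R={ 5/8,3/4,1 } → 2559/4096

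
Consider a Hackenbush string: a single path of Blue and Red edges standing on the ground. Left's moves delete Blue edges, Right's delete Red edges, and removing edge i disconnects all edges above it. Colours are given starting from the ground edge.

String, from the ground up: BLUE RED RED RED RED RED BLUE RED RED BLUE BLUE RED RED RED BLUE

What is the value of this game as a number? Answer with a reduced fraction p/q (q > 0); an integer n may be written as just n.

Recurse on prefixes of the 15-edge string BLUE RED RED RED RED RED BLUE RED RED BLUE BLUE RED RED RED BLUE:
v(B) = { 0 | · } → 1
v(BR) = { 0 | 1 } → 1/2
v(BRR) = { 0 | 1/2,1 } → 1/4
v(BRRR) = { 0 | 1/4,1/2,1 } → 1/8
v(BRRRR) = { 0 | 1/8,1/4,1/2,1 } → 1/16
v(BRRRRR) = { 0 | 1/16,1/8,1/4,1/2,1 } → 1/32
v(BRRRRRB) = { 0,1/32 | 1/16,1/8,1/4,1/2,1 } → 3/64
v(BRRRRRBR) = { 0,1/32 | 3/64,1/16,1/8,1/4,1/2,1 } → 5/128
v(BRRRRRBRR) = { 0,1/32 | 5/128,3/64,1/16,1/8,1/4,1/2,1 } → 9/256
v(BRRRRRBRRB) = { 0,1/32,9/256 | 5/128,3/64,1/16,1/8,1/4,1/2,1 } → 19/512
v(BRRRRRBRRBB) = { 0,1/32,9/256,19/512 | 5/128,3/64,1/16,1/8,1/4,1/2,1 } → 39/1024
v(BRRRRRBRRBBR) = { 0,1/32,9/256,19/512 | 39/1024,5/128,3/64,1/16,1/8,1/4,1/2,1 } → 77/2048
v(BRRRRRBRRBBRR) = { 0,1/32,9/256,19/512 | 77/2048,39/1024,5/128,3/64,1/16,1/8,1/4,1/2,1 } → 153/4096
v(BRRRRRBRRBBRRR) = { 0,1/32,9/256,19/512 | 153/4096,77/2048,39/1024,5/128,3/64,1/16,1/8,1/4,1/2,1 } → 305/8192
v(BRRRRRBRRBBRRRB) = { 0,1/32,9/256,19/512,305/8192 | 153/4096,77/2048,39/1024,5/128,3/64,1/16,1/8,1/4,1/2,1 } → 611/16384

611/16384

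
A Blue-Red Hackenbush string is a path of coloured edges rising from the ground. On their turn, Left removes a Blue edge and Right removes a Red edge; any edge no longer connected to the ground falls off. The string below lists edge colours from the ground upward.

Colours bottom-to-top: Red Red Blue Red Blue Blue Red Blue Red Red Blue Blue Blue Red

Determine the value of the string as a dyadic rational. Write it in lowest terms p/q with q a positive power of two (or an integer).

-6499/4096

Prefix values for Red Red Blue Red Blue Blue Red Blue Red Red Blue Blue Blue Red via {L|R} + simplicity:
edge 1 of 14 (Red): { · | 0 } = -1
edge 2 of 14 (Red): { · | -1,0 } = -2
edge 3 of 14 (Blue): { -2 | -1,0 } = -3/2
edge 4 of 14 (Red): { -2 | -3/2,-1,0 } = -7/4
edge 5 of 14 (Blue): { -2,-7/4 | -3/2,-1,0 } = -13/8
edge 6 of 14 (Blue): { -2,-7/4,-13/8 | -3/2,-1,0 } = -25/16
edge 7 of 14 (Red): { -2,-7/4,-13/8 | -25/16,-3/2,-1,0 } = -51/32
edge 8 of 14 (Blue): { -2,-7/4,-13/8,-51/32 | -25/16,-3/2,-1,0 } = -101/64
edge 9 of 14 (Red): { -2,-7/4,-13/8,-51/32 | -101/64,-25/16,-3/2,-1,0 } = -203/128
edge 10 of 14 (Red): { -2,-7/4,-13/8,-51/32 | -203/128,-101/64,-25/16,-3/2,-1,0 } = -407/256
edge 11 of 14 (Blue): { -2,-7/4,-13/8,-51/32,-407/256 | -203/128,-101/64,-25/16,-3/2,-1,0 } = -813/512
edge 12 of 14 (Blue): { -2,-7/4,-13/8,-51/32,-407/256,-813/512 | -203/128,-101/64,-25/16,-3/2,-1,0 } = -1625/1024
edge 13 of 14 (Blue): { -2,-7/4,-13/8,-51/32,-407/256,-813/512,-1625/1024 | -203/128,-101/64,-25/16,-3/2,-1,0 } = -3249/2048
edge 14 of 14 (Red): { -2,-7/4,-13/8,-51/32,-407/256,-813/512,-1625/1024 | -3249/2048,-203/128,-101/64,-25/16,-3/2,-1,0 } = -6499/4096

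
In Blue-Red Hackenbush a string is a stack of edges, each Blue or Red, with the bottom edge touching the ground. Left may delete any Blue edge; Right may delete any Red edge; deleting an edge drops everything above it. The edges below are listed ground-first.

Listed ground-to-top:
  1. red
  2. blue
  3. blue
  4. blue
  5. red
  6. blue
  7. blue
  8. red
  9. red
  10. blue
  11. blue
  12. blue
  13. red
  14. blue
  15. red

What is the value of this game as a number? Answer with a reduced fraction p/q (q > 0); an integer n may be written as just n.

-2443/16384

step 1: add red to get r; options L={  } R={ 0 } so -1
step 2: add blue to get rb; options L={ -1 } R={ 0 } so -1/2
step 3: add blue to get rbb; options L={ -1,-1/2 } R={ 0 } so -1/4
step 4: add blue to get rbbb; options L={ -1,-1/2,-1/4 } R={ 0 } so -1/8
step 5: add red to get rbbbr; options L={ -1,-1/2,-1/4 } R={ -1/8,0 } so -3/16
step 6: add blue to get rbbbrb; options L={ -1,-1/2,-1/4,-3/16 } R={ -1/8,0 } so -5/32
step 7: add blue to get rbbbrbb; options L={ -1,-1/2,-1/4,-3/16,-5/32 } R={ -1/8,0 } so -9/64
step 8: add red to get rbbbrbbr; options L={ -1,-1/2,-1/4,-3/16,-5/32 } R={ -9/64,-1/8,0 } so -19/128
step 9: add red to get rbbbrbbrr; options L={ -1,-1/2,-1/4,-3/16,-5/32 } R={ -19/128,-9/64,-1/8,0 } so -39/256
step 10: add blue to get rbbbrbbrrb; options L={ -1,-1/2,-1/4,-3/16,-5/32,-39/256 } R={ -19/128,-9/64,-1/8,0 } so -77/512
step 11: add blue to get rbbbrbbrrbb; options L={ -1,-1/2,-1/4,-3/16,-5/32,-39/256,-77/512 } R={ -19/128,-9/64,-1/8,0 } so -153/1024
step 12: add blue to get rbbbrbbrrbbb; options L={ -1,-1/2,-1/4,-3/16,-5/32,-39/256,-77/512,-153/1024 } R={ -19/128,-9/64,-1/8,0 } so -305/2048
step 13: add red to get rbbbrbbrrbbbr; options L={ -1,-1/2,-1/4,-3/16,-5/32,-39/256,-77/512,-153/1024 } R={ -305/2048,-19/128,-9/64,-1/8,0 } so -611/4096
step 14: add blue to get rbbbrbbrrbbbrb; options L={ -1,-1/2,-1/4,-3/16,-5/32,-39/256,-77/512,-153/1024,-611/4096 } R={ -305/2048,-19/128,-9/64,-1/8,0 } so -1221/8192
step 15: add red to get rbbbrbbrrbbbrbr; options L={ -1,-1/2,-1/4,-3/16,-5/32,-39/256,-77/512,-153/1024,-611/4096 } R={ -1221/8192,-305/2048,-19/128,-9/64,-1/8,0 } so -2443/16384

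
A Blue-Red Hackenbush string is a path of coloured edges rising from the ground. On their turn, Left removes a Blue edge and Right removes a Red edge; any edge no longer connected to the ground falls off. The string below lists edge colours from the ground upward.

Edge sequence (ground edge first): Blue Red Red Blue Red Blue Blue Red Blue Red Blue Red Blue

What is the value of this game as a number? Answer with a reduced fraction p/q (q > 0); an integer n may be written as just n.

edge 1 of 13 (Blue): { 0 | ∅ } gives 1
edge 2 of 13 (Red): { 0 | 1 } gives 1/2
edge 3 of 13 (Red): { 0 | 1/2, 1 } gives 1/4
edge 4 of 13 (Blue): { 0, 1/4 | 1/2, 1 } gives 3/8
edge 5 of 13 (Red): { 0, 1/4 | 3/8, 1/2, 1 } gives 5/16
edge 6 of 13 (Blue): { 0, 1/4, 5/16 | 3/8, 1/2, 1 } gives 11/32
edge 7 of 13 (Blue): { 0, 1/4, 5/16, 11/32 | 3/8, 1/2, 1 } gives 23/64
edge 8 of 13 (Red): { 0, 1/4, 5/16, 11/32 | 23/64, 3/8, 1/2, 1 } gives 45/128
edge 9 of 13 (Blue): { 0, 1/4, 5/16, 11/32, 45/128 | 23/64, 3/8, 1/2, 1 } gives 91/256
edge 10 of 13 (Red): { 0, 1/4, 5/16, 11/32, 45/128 | 91/256, 23/64, 3/8, 1/2, 1 } gives 181/512
edge 11 of 13 (Blue): { 0, 1/4, 5/16, 11/32, 45/128, 181/512 | 91/256, 23/64, 3/8, 1/2, 1 } gives 363/1024
edge 12 of 13 (Red): { 0, 1/4, 5/16, 11/32, 45/128, 181/512 | 363/1024, 91/256, 23/64, 3/8, 1/2, 1 } gives 725/2048
edge 13 of 13 (Blue): { 0, 1/4, 5/16, 11/32, 45/128, 181/512, 725/2048 | 363/1024, 91/256, 23/64, 3/8, 1/2, 1 } gives 1451/4096

1451/4096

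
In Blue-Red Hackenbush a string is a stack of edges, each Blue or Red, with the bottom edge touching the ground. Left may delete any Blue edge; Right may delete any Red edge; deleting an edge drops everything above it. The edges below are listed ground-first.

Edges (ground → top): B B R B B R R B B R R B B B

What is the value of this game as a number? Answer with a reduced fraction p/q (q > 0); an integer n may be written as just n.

7375/4096

Build value(s[:k]) for k = 1..14, string s = B B R B B R R B B R R B B B.
step 1: add B to get B; options L={ 0 } R={  } → 1
step 2: add B to get BB; options L={ 0; 1 } R={  } → 2
step 3: add R to get BBR; options L={ 0; 1 } R={ 2 } → 3/2
step 4: add B to get BBRB; options L={ 0; 1; 3/2 } R={ 2 } → 7/4
step 5: add B to get BBRBB; options L={ 0; 1; 3/2; 7/4 } R={ 2 } → 15/8
step 6: add R to get BBRBBR; options L={ 0; 1; 3/2; 7/4 } R={ 15/8; 2 } → 29/16
step 7: add R to get BBRBBRR; options L={ 0; 1; 3/2; 7/4 } R={ 29/16; 15/8; 2 } → 57/32
step 8: add B to get BBRBBRRB; options L={ 0; 1; 3/2; 7/4; 57/32 } R={ 29/16; 15/8; 2 } → 115/64
step 9: add B to get BBRBBRRBB; options L={ 0; 1; 3/2; 7/4; 57/32; 115/64 } R={ 29/16; 15/8; 2 } → 231/128
step 10: add R to get BBRBBRRBBR; options L={ 0; 1; 3/2; 7/4; 57/32; 115/64 } R={ 231/128; 29/16; 15/8; 2 } → 461/256
step 11: add R to get BBRBBRRBBRR; options L={ 0; 1; 3/2; 7/4; 57/32; 115/64 } R={ 461/256; 231/128; 29/16; 15/8; 2 } → 921/512
step 12: add B to get BBRBBRRBBRRB; options L={ 0; 1; 3/2; 7/4; 57/32; 115/64; 921/512 } R={ 461/256; 231/128; 29/16; 15/8; 2 } → 1843/1024
step 13: add B to get BBRBBRRBBRRBB; options L={ 0; 1; 3/2; 7/4; 57/32; 115/64; 921/512; 1843/1024 } R={ 461/256; 231/128; 29/16; 15/8; 2 } → 3687/2048
step 14: add B to get BBRBBRRBBRRBBB; options L={ 0; 1; 3/2; 7/4; 57/32; 115/64; 921/512; 1843/1024; 3687/2048 } R={ 461/256; 231/128; 29/16; 15/8; 2 } → 7375/4096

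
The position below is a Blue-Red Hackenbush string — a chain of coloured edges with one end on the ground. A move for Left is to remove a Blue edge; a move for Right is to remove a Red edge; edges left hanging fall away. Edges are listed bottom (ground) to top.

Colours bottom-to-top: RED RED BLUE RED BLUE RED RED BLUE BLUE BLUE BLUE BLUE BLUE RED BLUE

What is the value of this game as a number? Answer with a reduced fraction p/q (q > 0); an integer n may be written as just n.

step 1: add RED to get R; options L={ · } R={ 0 } so -1
step 2: add RED to get RR; options L={ · } R={ -1 0 } so -2
step 3: add BLUE to get RRB; options L={ -2 } R={ -1 0 } so -3/2
step 4: add RED to get RRBR; options L={ -2 } R={ -3/2 -1 0 } so -7/4
step 5: add BLUE to get RRBRB; options L={ -2 -7/4 } R={ -3/2 -1 0 } so -13/8
step 6: add RED to get RRBRBR; options L={ -2 -7/4 } R={ -13/8 -3/2 -1 0 } so -27/16
step 7: add RED to get RRBRBRR; options L={ -2 -7/4 } R={ -27/16 -13/8 -3/2 -1 0 } so -55/32
step 8: add BLUE to get RRBRBRRB; options L={ -2 -7/4 -55/32 } R={ -27/16 -13/8 -3/2 -1 0 } so -109/64
step 9: add BLUE to get RRBRBRRBB; options L={ -2 -7/4 -55/32 -109/64 } R={ -27/16 -13/8 -3/2 -1 0 } so -217/128
step 10: add BLUE to get RRBRBRRBBB; options L={ -2 -7/4 -55/32 -109/64 -217/128 } R={ -27/16 -13/8 -3/2 -1 0 } so -433/256
step 11: add BLUE to get RRBRBRRBBBB; options L={ -2 -7/4 -55/32 -109/64 -217/128 -433/256 } R={ -27/16 -13/8 -3/2 -1 0 } so -865/512
step 12: add BLUE to get RRBRBRRBBBBB; options L={ -2 -7/4 -55/32 -109/64 -217/128 -433/256 -865/512 } R={ -27/16 -13/8 -3/2 -1 0 } so -1729/1024
step 13: add BLUE to get RRBRBRRBBBBBB; options L={ -2 -7/4 -55/32 -109/64 -217/128 -433/256 -865/512 -1729/1024 } R={ -27/16 -13/8 -3/2 -1 0 } so -3457/2048
step 14: add RED to get RRBRBRRBBBBBBR; options L={ -2 -7/4 -55/32 -109/64 -217/128 -433/256 -865/512 -1729/1024 } R={ -3457/2048 -27/16 -13/8 -3/2 -1 0 } so -6915/4096
step 15: add BLUE to get RRBRBRRBBBBBBRB; options L={ -2 -7/4 -55/32 -109/64 -217/128 -433/256 -865/512 -1729/1024 -6915/4096 } R={ -3457/2048 -27/16 -13/8 -3/2 -1 0 } so -13829/8192

-13829/8192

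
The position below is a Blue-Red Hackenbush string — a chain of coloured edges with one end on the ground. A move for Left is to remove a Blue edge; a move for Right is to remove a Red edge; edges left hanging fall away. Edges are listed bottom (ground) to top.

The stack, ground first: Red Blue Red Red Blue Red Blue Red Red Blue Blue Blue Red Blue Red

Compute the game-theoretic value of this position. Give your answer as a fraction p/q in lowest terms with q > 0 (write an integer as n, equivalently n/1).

-13707/16384

Prefix values for Red Blue Red Red Blue Red Blue Red Red Blue Blue Blue Red Blue Red via {L|R} + simplicity:
val_1 [R]  L=[—]  R=[0]  so -1
val_2 [RB]  L=[-1]  R=[0]  so -1/2
val_3 [RBR]  L=[-1]  R=[-1/2; 0]  so -3/4
val_4 [RBRR]  L=[-1]  R=[-3/4; -1/2; 0]  so -7/8
val_5 [RBRRB]  L=[-1; -7/8]  R=[-3/4; -1/2; 0]  so -13/16
val_6 [RBRRBR]  L=[-1; -7/8]  R=[-13/16; -3/4; -1/2; 0]  so -27/32
val_7 [RBRRBRB]  L=[-1; -7/8; -27/32]  R=[-13/16; -3/4; -1/2; 0]  so -53/64
val_8 [RBRRBRBR]  L=[-1; -7/8; -27/32]  R=[-53/64; -13/16; -3/4; -1/2; 0]  so -107/128
val_9 [RBRRBRBRR]  L=[-1; -7/8; -27/32]  R=[-107/128; -53/64; -13/16; -3/4; -1/2; 0]  so -215/256
val_10 [RBRRBRBRRB]  L=[-1; -7/8; -27/32; -215/256]  R=[-107/128; -53/64; -13/16; -3/4; -1/2; 0]  so -429/512
val_11 [RBRRBRBRRBB]  L=[-1; -7/8; -27/32; -215/256; -429/512]  R=[-107/128; -53/64; -13/16; -3/4; -1/2; 0]  so -857/1024
val_12 [RBRRBRBRRBBB]  L=[-1; -7/8; -27/32; -215/256; -429/512; -857/1024]  R=[-107/128; -53/64; -13/16; -3/4; -1/2; 0]  so -1713/2048
val_13 [RBRRBRBRRBBBR]  L=[-1; -7/8; -27/32; -215/256; -429/512; -857/1024]  R=[-1713/2048; -107/128; -53/64; -13/16; -3/4; -1/2; 0]  so -3427/4096
val_14 [RBRRBRBRRBBBRB]  L=[-1; -7/8; -27/32; -215/256; -429/512; -857/1024; -3427/4096]  R=[-1713/2048; -107/128; -53/64; -13/16; -3/4; -1/2; 0]  so -6853/8192
val_15 [RBRRBRBRRBBBRBR]  L=[-1; -7/8; -27/32; -215/256; -429/512; -857/1024; -3427/4096]  R=[-6853/8192; -1713/2048; -107/128; -53/64; -13/16; -3/4; -1/2; 0]  so -13707/16384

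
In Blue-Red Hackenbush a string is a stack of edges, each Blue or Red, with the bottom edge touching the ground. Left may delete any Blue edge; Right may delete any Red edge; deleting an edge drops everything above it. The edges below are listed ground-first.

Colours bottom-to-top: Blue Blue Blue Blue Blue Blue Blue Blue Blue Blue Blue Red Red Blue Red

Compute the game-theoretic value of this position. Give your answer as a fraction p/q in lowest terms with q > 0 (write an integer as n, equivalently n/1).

165/16

Recurse on prefixes of the 15-edge string Blue Blue Blue Blue Blue Blue Blue Blue Blue Blue Blue Red Red Blue Red:
step 1: add Blue to get B; options L={ 0 } R={ · } — 1
step 2: add Blue to get BB; options L={ 0; 1 } R={ · } — 2
step 3: add Blue to get BBB; options L={ 0; 1; 2 } R={ · } — 3
step 4: add Blue to get BBBB; options L={ 0; 1; 2; 3 } R={ · } — 4
step 5: add Blue to get BBBBB; options L={ 0; 1; 2; 3; 4 } R={ · } — 5
step 6: add Blue to get BBBBBB; options L={ 0; 1; 2; 3; 4; 5 } R={ · } — 6
step 7: add Blue to get BBBBBBB; options L={ 0; 1; 2; 3; 4; 5; 6 } R={ · } — 7
step 8: add Blue to get BBBBBBBB; options L={ 0; 1; 2; 3; 4; 5; 6; 7 } R={ · } — 8
step 9: add Blue to get BBBBBBBBB; options L={ 0; 1; 2; 3; 4; 5; 6; 7; 8 } R={ · } — 9
step 10: add Blue to get BBBBBBBBBB; options L={ 0; 1; 2; 3; 4; 5; 6; 7; 8; 9 } R={ · } — 10
step 11: add Blue to get BBBBBBBBBBB; options L={ 0; 1; 2; 3; 4; 5; 6; 7; 8; 9; 10 } R={ · } — 11
step 12: add Red to get BBBBBBBBBBBR; options L={ 0; 1; 2; 3; 4; 5; 6; 7; 8; 9; 10 } R={ 11 } — 21/2
step 13: add Red to get BBBBBBBBBBBRR; options L={ 0; 1; 2; 3; 4; 5; 6; 7; 8; 9; 10 } R={ 21/2; 11 } — 41/4
step 14: add Blue to get BBBBBBBBBBBRRB; options L={ 0; 1; 2; 3; 4; 5; 6; 7; 8; 9; 10; 41/4 } R={ 21/2; 11 } — 83/8
step 15: add Red to get BBBBBBBBBBBRRBR; options L={ 0; 1; 2; 3; 4; 5; 6; 7; 8; 9; 10; 41/4 } R={ 83/8; 21/2; 11 } — 165/16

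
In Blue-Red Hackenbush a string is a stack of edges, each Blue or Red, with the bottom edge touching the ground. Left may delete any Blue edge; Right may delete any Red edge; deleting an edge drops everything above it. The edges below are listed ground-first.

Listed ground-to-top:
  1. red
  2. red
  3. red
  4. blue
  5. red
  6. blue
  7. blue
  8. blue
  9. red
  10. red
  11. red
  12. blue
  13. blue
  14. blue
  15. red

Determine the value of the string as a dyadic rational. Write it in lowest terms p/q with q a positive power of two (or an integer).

-10467/4096

Build G(s[:k]) for k = 1..15, string s = red red red blue red blue blue blue red red red blue blue blue red.
r: Left { ∅ }, Right { 0 } = simplest -1
rr: Left { ∅ }, Right { -1; 0 } = simplest -2
rrr: Left { ∅ }, Right { -2; -1; 0 } = simplest -3
rrrb: Left { -3 }, Right { -2; -1; 0 } = simplest -5/2
rrrbr: Left { -3 }, Right { -5/2; -2; -1; 0 } = simplest -11/4
rrrbrb: Left { -3; -11/4 }, Right { -5/2; -2; -1; 0 } = simplest -21/8
rrrbrbb: Left { -3; -11/4; -21/8 }, Right { -5/2; -2; -1; 0 } = simplest -41/16
rrrbrbbb: Left { -3; -11/4; -21/8; -41/16 }, Right { -5/2; -2; -1; 0 } = simplest -81/32
rrrbrbbbr: Left { -3; -11/4; -21/8; -41/16 }, Right { -81/32; -5/2; -2; -1; 0 } = simplest -163/64
rrrbrbbbrr: Left { -3; -11/4; -21/8; -41/16 }, Right { -163/64; -81/32; -5/2; -2; -1; 0 } = simplest -327/128
rrrbrbbbrrr: Left { -3; -11/4; -21/8; -41/16 }, Right { -327/128; -163/64; -81/32; -5/2; -2; -1; 0 } = simplest -655/256
rrrbrbbbrrrb: Left { -3; -11/4; -21/8; -41/16; -655/256 }, Right { -327/128; -163/64; -81/32; -5/2; -2; -1; 0 } = simplest -1309/512
rrrbrbbbrrrbb: Left { -3; -11/4; -21/8; -41/16; -655/256; -1309/512 }, Right { -327/128; -163/64; -81/32; -5/2; -2; -1; 0 } = simplest -2617/1024
rrrbrbbbrrrbbb: Left { -3; -11/4; -21/8; -41/16; -655/256; -1309/512; -2617/1024 }, Right { -327/128; -163/64; -81/32; -5/2; -2; -1; 0 } = simplest -5233/2048
rrrbrbbbrrrbbbr: Left { -3; -11/4; -21/8; -41/16; -655/256; -1309/512; -2617/1024 }, Right { -5233/2048; -327/128; -163/64; -81/32; -5/2; -2; -1; 0 } = simplest -10467/4096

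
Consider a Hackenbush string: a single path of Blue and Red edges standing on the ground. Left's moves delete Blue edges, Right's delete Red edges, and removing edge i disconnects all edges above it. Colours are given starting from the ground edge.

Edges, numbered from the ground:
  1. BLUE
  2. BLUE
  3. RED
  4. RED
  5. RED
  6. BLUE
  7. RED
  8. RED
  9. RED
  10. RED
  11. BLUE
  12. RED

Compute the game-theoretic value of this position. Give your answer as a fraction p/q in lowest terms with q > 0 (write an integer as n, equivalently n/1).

Prefix values for BLUE BLUE RED RED RED BLUE RED RED RED RED BLUE RED via {L|R} + simplicity:
v_1 [B]  L=[0]  R=[·]  — 1
v_2 [BB]  L=[0 1]  R=[·]  — 2
v_3 [BBR]  L=[0 1]  R=[2]  — 3/2
v_4 [BBRR]  L=[0 1]  R=[3/2 2]  — 5/4
v_5 [BBRRR]  L=[0 1]  R=[5/4 3/2 2]  — 9/8
v_6 [BBRRRB]  L=[0 1 9/8]  R=[5/4 3/2 2]  — 19/16
v_7 [BBRRRBR]  L=[0 1 9/8]  R=[19/16 5/4 3/2 2]  — 37/32
v_8 [BBRRRBRR]  L=[0 1 9/8]  R=[37/32 19/16 5/4 3/2 2]  — 73/64
v_9 [BBRRRBRRR]  L=[0 1 9/8]  R=[73/64 37/32 19/16 5/4 3/2 2]  — 145/128
v_10 [BBRRRBRRRR]  L=[0 1 9/8]  R=[145/128 73/64 37/32 19/16 5/4 3/2 2]  — 289/256
v_11 [BBRRRBRRRRB]  L=[0 1 9/8 289/256]  R=[145/128 73/64 37/32 19/16 5/4 3/2 2]  — 579/512
v_12 [BBRRRBRRRRBR]  L=[0 1 9/8 289/256]  R=[579/512 145/128 73/64 37/32 19/16 5/4 3/2 2]  — 1157/1024

1157/1024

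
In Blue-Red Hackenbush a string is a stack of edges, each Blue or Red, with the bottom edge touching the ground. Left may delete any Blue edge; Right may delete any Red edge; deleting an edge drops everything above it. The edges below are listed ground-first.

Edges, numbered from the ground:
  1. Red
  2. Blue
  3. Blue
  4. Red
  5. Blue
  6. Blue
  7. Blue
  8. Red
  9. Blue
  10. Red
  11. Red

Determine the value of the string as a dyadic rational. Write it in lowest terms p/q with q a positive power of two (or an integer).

-279/1024

step 1: add Red to get R; options L={ none } R={ 0 } → -1
step 2: add Blue to get RB; options L={ -1 } R={ 0 } → -1/2
step 3: add Blue to get RBB; options L={ -1; -1/2 } R={ 0 } → -1/4
step 4: add Red to get RBBR; options L={ -1; -1/2 } R={ -1/4; 0 } → -3/8
step 5: add Blue to get RBBRB; options L={ -1; -1/2; -3/8 } R={ -1/4; 0 } → -5/16
step 6: add Blue to get RBBRBB; options L={ -1; -1/2; -3/8; -5/16 } R={ -1/4; 0 } → -9/32
step 7: add Blue to get RBBRBBB; options L={ -1; -1/2; -3/8; -5/16; -9/32 } R={ -1/4; 0 } → -17/64
step 8: add Red to get RBBRBBBR; options L={ -1; -1/2; -3/8; -5/16; -9/32 } R={ -17/64; -1/4; 0 } → -35/128
step 9: add Blue to get RBBRBBBRB; options L={ -1; -1/2; -3/8; -5/16; -9/32; -35/128 } R={ -17/64; -1/4; 0 } → -69/256
step 10: add Red to get RBBRBBBRBR; options L={ -1; -1/2; -3/8; -5/16; -9/32; -35/128 } R={ -69/256; -17/64; -1/4; 0 } → -139/512
step 11: add Red to get RBBRBBBRBRR; options L={ -1; -1/2; -3/8; -5/16; -9/32; -35/128 } R={ -139/512; -69/256; -17/64; -1/4; 0 } → -279/1024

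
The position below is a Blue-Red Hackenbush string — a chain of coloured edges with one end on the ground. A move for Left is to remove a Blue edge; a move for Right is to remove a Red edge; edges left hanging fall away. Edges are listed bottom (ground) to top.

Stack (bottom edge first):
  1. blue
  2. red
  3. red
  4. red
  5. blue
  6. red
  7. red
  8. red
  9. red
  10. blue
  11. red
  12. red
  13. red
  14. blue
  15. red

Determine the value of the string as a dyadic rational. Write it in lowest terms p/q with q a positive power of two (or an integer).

2117/16384

b: Left { 0 }, Right { none } so simplest 1
br: Left { 0 }, Right { 1 } so simplest 1/2
brr: Left { 0 }, Right { 1/2 1 } so simplest 1/4
brrr: Left { 0 }, Right { 1/4 1/2 1 } so simplest 1/8
brrrb: Left { 0 1/8 }, Right { 1/4 1/2 1 } so simplest 3/16
brrrbr: Left { 0 1/8 }, Right { 3/16 1/4 1/2 1 } so simplest 5/32
brrrbrr: Left { 0 1/8 }, Right { 5/32 3/16 1/4 1/2 1 } so simplest 9/64
brrrbrrr: Left { 0 1/8 }, Right { 9/64 5/32 3/16 1/4 1/2 1 } so simplest 17/128
brrrbrrrr: Left { 0 1/8 }, Right { 17/128 9/64 5/32 3/16 1/4 1/2 1 } so simplest 33/256
brrrbrrrrb: Left { 0 1/8 33/256 }, Right { 17/128 9/64 5/32 3/16 1/4 1/2 1 } so simplest 67/512
brrrbrrrrbr: Left { 0 1/8 33/256 }, Right { 67/512 17/128 9/64 5/32 3/16 1/4 1/2 1 } so simplest 133/1024
brrrbrrrrbrr: Left { 0 1/8 33/256 }, Right { 133/1024 67/512 17/128 9/64 5/32 3/16 1/4 1/2 1 } so simplest 265/2048
brrrbrrrrbrrr: Left { 0 1/8 33/256 }, Right { 265/2048 133/1024 67/512 17/128 9/64 5/32 3/16 1/4 1/2 1 } so simplest 529/4096
brrrbrrrrbrrrb: Left { 0 1/8 33/256 529/4096 }, Right { 265/2048 133/1024 67/512 17/128 9/64 5/32 3/16 1/4 1/2 1 } so simplest 1059/8192
brrrbrrrrbrrrbr: Left { 0 1/8 33/256 529/4096 }, Right { 1059/8192 265/2048 133/1024 67/512 17/128 9/64 5/32 3/16 1/4 1/2 1 } so simplest 2117/16384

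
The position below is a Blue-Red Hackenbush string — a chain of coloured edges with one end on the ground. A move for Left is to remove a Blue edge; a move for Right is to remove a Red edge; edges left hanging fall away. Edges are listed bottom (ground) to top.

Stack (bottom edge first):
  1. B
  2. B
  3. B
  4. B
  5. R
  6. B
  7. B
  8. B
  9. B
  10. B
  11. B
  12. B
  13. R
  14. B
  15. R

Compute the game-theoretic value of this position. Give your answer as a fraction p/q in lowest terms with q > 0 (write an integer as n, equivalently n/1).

8181/2048

G(B) = { 0 | · } ⇒ 1
G(BB) = { 0; 1 | · } ⇒ 2
G(BBB) = { 0; 1; 2 | · } ⇒ 3
G(BBBB) = { 0; 1; 2; 3 | · } ⇒ 4
G(BBBBR) = { 0; 1; 2; 3 | 4 } ⇒ 7/2
G(BBBBRB) = { 0; 1; 2; 3; 7/2 | 4 } ⇒ 15/4
G(BBBBRBB) = { 0; 1; 2; 3; 7/2; 15/4 | 4 } ⇒ 31/8
G(BBBBRBBB) = { 0; 1; 2; 3; 7/2; 15/4; 31/8 | 4 } ⇒ 63/16
G(BBBBRBBBB) = { 0; 1; 2; 3; 7/2; 15/4; 31/8; 63/16 | 4 } ⇒ 127/32
G(BBBBRBBBBB) = { 0; 1; 2; 3; 7/2; 15/4; 31/8; 63/16; 127/32 | 4 } ⇒ 255/64
G(BBBBRBBBBBB) = { 0; 1; 2; 3; 7/2; 15/4; 31/8; 63/16; 127/32; 255/64 | 4 } ⇒ 511/128
G(BBBBRBBBBBBB) = { 0; 1; 2; 3; 7/2; 15/4; 31/8; 63/16; 127/32; 255/64; 511/128 | 4 } ⇒ 1023/256
G(BBBBRBBBBBBBR) = { 0; 1; 2; 3; 7/2; 15/4; 31/8; 63/16; 127/32; 255/64; 511/128 | 1023/256; 4 } ⇒ 2045/512
G(BBBBRBBBBBBBRB) = { 0; 1; 2; 3; 7/2; 15/4; 31/8; 63/16; 127/32; 255/64; 511/128; 2045/512 | 1023/256; 4 } ⇒ 4091/1024
G(BBBBRBBBBBBBRBR) = { 0; 1; 2; 3; 7/2; 15/4; 31/8; 63/16; 127/32; 255/64; 511/128; 2045/512 | 4091/1024; 1023/256; 4 } ⇒ 8181/2048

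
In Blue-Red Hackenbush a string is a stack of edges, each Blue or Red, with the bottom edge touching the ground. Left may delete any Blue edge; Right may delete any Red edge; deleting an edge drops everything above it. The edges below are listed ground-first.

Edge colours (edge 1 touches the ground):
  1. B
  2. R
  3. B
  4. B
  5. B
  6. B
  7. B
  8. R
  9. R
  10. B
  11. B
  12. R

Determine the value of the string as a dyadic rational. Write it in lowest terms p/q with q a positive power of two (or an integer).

1997/2048

Build g(s[:k]) for k = 1..12, string s = B R B B B B B R R B B R.
g(B) = { 0 | (no moves) } → 1
g(BR) = { 0 | 1 } → 1/2
g(BRB) = { 0,1/2 | 1 } → 3/4
g(BRBB) = { 0,1/2,3/4 | 1 } → 7/8
g(BRBBB) = { 0,1/2,3/4,7/8 | 1 } → 15/16
g(BRBBBB) = { 0,1/2,3/4,7/8,15/16 | 1 } → 31/32
g(BRBBBBB) = { 0,1/2,3/4,7/8,15/16,31/32 | 1 } → 63/64
g(BRBBBBBR) = { 0,1/2,3/4,7/8,15/16,31/32 | 63/64,1 } → 125/128
g(BRBBBBBRR) = { 0,1/2,3/4,7/8,15/16,31/32 | 125/128,63/64,1 } → 249/256
g(BRBBBBBRRB) = { 0,1/2,3/4,7/8,15/16,31/32,249/256 | 125/128,63/64,1 } → 499/512
g(BRBBBBBRRBB) = { 0,1/2,3/4,7/8,15/16,31/32,249/256,499/512 | 125/128,63/64,1 } → 999/1024
g(BRBBBBBRRBBR) = { 0,1/2,3/4,7/8,15/16,31/32,249/256,499/512 | 999/1024,125/128,63/64,1 } → 1997/2048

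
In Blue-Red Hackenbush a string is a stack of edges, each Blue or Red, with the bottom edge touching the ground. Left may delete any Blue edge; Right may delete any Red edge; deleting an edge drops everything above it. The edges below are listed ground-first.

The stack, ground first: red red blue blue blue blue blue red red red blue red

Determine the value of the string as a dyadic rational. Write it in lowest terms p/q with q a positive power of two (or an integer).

-1083/1024

Build v(s[:k]) for k = 1..12, string s = red red blue blue blue blue blue red red red blue red.
r: Left { ∅ }, Right { 0 } -> simplest -1
rr: Left { ∅ }, Right { -1; 0 } -> simplest -2
rrb: Left { -2 }, Right { -1; 0 } -> simplest -3/2
rrbb: Left { -2; -3/2 }, Right { -1; 0 } -> simplest -5/4
rrbbb: Left { -2; -3/2; -5/4 }, Right { -1; 0 } -> simplest -9/8
rrbbbb: Left { -2; -3/2; -5/4; -9/8 }, Right { -1; 0 } -> simplest -17/16
rrbbbbb: Left { -2; -3/2; -5/4; -9/8; -17/16 }, Right { -1; 0 } -> simplest -33/32
rrbbbbbr: Left { -2; -3/2; -5/4; -9/8; -17/16 }, Right { -33/32; -1; 0 } -> simplest -67/64
rrbbbbbrr: Left { -2; -3/2; -5/4; -9/8; -17/16 }, Right { -67/64; -33/32; -1; 0 } -> simplest -135/128
rrbbbbbrrr: Left { -2; -3/2; -5/4; -9/8; -17/16 }, Right { -135/128; -67/64; -33/32; -1; 0 } -> simplest -271/256
rrbbbbbrrrb: Left { -2; -3/2; -5/4; -9/8; -17/16; -271/256 }, Right { -135/128; -67/64; -33/32; -1; 0 } -> simplest -541/512
rrbbbbbrrrbr: Left { -2; -3/2; -5/4; -9/8; -17/16; -271/256 }, Right { -541/512; -135/128; -67/64; -33/32; -1; 0 } -> simplest -1083/1024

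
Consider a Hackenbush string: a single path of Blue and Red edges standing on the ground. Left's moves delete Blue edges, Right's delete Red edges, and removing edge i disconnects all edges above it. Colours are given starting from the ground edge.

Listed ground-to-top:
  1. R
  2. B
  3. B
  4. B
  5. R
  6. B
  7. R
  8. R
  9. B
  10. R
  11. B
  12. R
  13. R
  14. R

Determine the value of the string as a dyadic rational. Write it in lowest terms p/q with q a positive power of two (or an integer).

-1455/8192

1 of 14 · R · max L −∞ · min R 0 — -1
2 of 14 · RB · max L -1 · min R 0 — -1/2
3 of 14 · RBB · max L -1/2 · min R 0 — -1/4
4 of 14 · RBBB · max L -1/4 · min R 0 — -1/8
5 of 14 · RBBBR · max L -1/4 · min R -1/8 — -3/16
6 of 14 · RBBBRB · max L -3/16 · min R -1/8 — -5/32
7 of 14 · RBBBRBR · max L -3/16 · min R -5/32 — -11/64
8 of 14 · RBBBRBRR · max L -3/16 · min R -11/64 — -23/128
9 of 14 · RBBBRBRRB · max L -23/128 · min R -11/64 — -45/256
10 of 14 · RBBBRBRRBR · max L -23/128 · min R -45/256 — -91/512
11 of 14 · RBBBRBRRBRB · max L -91/512 · min R -45/256 — -181/1024
12 of 14 · RBBBRBRRBRBR · max L -91/512 · min R -181/1024 — -363/2048
13 of 14 · RBBBRBRRBRBRR · max L -91/512 · min R -363/2048 — -727/4096
14 of 14 · RBBBRBRRBRBRRR · max L -91/512 · min R -727/4096 — -1455/8192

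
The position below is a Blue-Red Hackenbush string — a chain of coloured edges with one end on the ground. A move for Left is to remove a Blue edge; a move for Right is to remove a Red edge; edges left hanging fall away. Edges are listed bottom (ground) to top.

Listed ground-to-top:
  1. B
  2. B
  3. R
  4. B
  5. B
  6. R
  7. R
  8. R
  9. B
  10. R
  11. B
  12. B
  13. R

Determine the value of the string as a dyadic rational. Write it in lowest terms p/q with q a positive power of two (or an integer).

3629/2048

Prefix values for B B R B B R R R B R B B R via {L|R} + simplicity:
v_1 [B]  L=[0]  R=[]  so 1
v_2 [BB]  L=[0 1]  R=[]  so 2
v_3 [BBR]  L=[0 1]  R=[2]  so 3/2
v_4 [BBRB]  L=[0 1 3/2]  R=[2]  so 7/4
v_5 [BBRBB]  L=[0 1 3/2 7/4]  R=[2]  so 15/8
v_6 [BBRBBR]  L=[0 1 3/2 7/4]  R=[15/8 2]  so 29/16
v_7 [BBRBBRR]  L=[0 1 3/2 7/4]  R=[29/16 15/8 2]  so 57/32
v_8 [BBRBBRRR]  L=[0 1 3/2 7/4]  R=[57/32 29/16 15/8 2]  so 113/64
v_9 [BBRBBRRRB]  L=[0 1 3/2 7/4 113/64]  R=[57/32 29/16 15/8 2]  so 227/128
v_10 [BBRBBRRRBR]  L=[0 1 3/2 7/4 113/64]  R=[227/128 57/32 29/16 15/8 2]  so 453/256
v_11 [BBRBBRRRBRB]  L=[0 1 3/2 7/4 113/64 453/256]  R=[227/128 57/32 29/16 15/8 2]  so 907/512
v_12 [BBRBBRRRBRBB]  L=[0 1 3/2 7/4 113/64 453/256 907/512]  R=[227/128 57/32 29/16 15/8 2]  so 1815/1024
v_13 [BBRBBRRRBRBBR]  L=[0 1 3/2 7/4 113/64 453/256 907/512]  R=[1815/1024 227/128 57/32 29/16 15/8 2]  so 3629/2048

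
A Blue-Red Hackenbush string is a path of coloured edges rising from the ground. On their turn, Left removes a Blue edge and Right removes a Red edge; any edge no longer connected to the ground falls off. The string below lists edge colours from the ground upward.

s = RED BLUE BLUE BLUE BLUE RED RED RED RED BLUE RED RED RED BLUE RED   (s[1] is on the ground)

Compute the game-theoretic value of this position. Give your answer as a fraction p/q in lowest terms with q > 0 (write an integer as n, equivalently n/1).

-1979/16384

edge 1 of 15 (RED): {  | 0 } so -1
edge 2 of 15 (BLUE): { -1 | 0 } so -1/2
edge 3 of 15 (BLUE): { -1; -1/2 | 0 } so -1/4
edge 4 of 15 (BLUE): { -1; -1/2; -1/4 | 0 } so -1/8
edge 5 of 15 (BLUE): { -1; -1/2; -1/4; -1/8 | 0 } so -1/16
edge 6 of 15 (RED): { -1; -1/2; -1/4; -1/8 | -1/16; 0 } so -3/32
edge 7 of 15 (RED): { -1; -1/2; -1/4; -1/8 | -3/32; -1/16; 0 } so -7/64
edge 8 of 15 (RED): { -1; -1/2; -1/4; -1/8 | -7/64; -3/32; -1/16; 0 } so -15/128
edge 9 of 15 (RED): { -1; -1/2; -1/4; -1/8 | -15/128; -7/64; -3/32; -1/16; 0 } so -31/256
edge 10 of 15 (BLUE): { -1; -1/2; -1/4; -1/8; -31/256 | -15/128; -7/64; -3/32; -1/16; 0 } so -61/512
edge 11 of 15 (RED): { -1; -1/2; -1/4; -1/8; -31/256 | -61/512; -15/128; -7/64; -3/32; -1/16; 0 } so -123/1024
edge 12 of 15 (RED): { -1; -1/2; -1/4; -1/8; -31/256 | -123/1024; -61/512; -15/128; -7/64; -3/32; -1/16; 0 } so -247/2048
edge 13 of 15 (RED): { -1; -1/2; -1/4; -1/8; -31/256 | -247/2048; -123/1024; -61/512; -15/128; -7/64; -3/32; -1/16; 0 } so -495/4096
edge 14 of 15 (BLUE): { -1; -1/2; -1/4; -1/8; -31/256; -495/4096 | -247/2048; -123/1024; -61/512; -15/128; -7/64; -3/32; -1/16; 0 } so -989/8192
edge 15 of 15 (RED): { -1; -1/2; -1/4; -1/8; -31/256; -495/4096 | -989/8192; -247/2048; -123/1024; -61/512; -15/128; -7/64; -3/32; -1/16; 0 } so -1979/16384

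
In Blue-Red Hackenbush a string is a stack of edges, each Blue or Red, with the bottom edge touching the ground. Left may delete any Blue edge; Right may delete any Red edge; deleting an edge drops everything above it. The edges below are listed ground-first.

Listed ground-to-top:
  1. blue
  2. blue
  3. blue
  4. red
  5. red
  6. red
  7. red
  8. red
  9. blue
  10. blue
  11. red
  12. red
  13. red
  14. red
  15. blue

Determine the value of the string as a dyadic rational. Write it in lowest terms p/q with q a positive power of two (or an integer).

Prefix values for blue blue blue red red red red red blue blue red red red red blue via {L|R} + simplicity:
1 of 15 · b · max L 0 · min R +∞ => 1
2 of 15 · bb · max L 1 · min R +∞ => 2
3 of 15 · bbb · max L 2 · min R +∞ => 3
4 of 15 · bbbr · max L 2 · min R 3 => 5/2
5 of 15 · bbbrr · max L 2 · min R 5/2 => 9/4
6 of 15 · bbbrrr · max L 2 · min R 9/4 => 17/8
7 of 15 · bbbrrrr · max L 2 · min R 17/8 => 33/16
8 of 15 · bbbrrrrr · max L 2 · min R 33/16 => 65/32
9 of 15 · bbbrrrrrb · max L 65/32 · min R 33/16 => 131/64
10 of 15 · bbbrrrrrbb · max L 131/64 · min R 33/16 => 263/128
11 of 15 · bbbrrrrrbbr · max L 131/64 · min R 263/128 => 525/256
12 of 15 · bbbrrrrrbbrr · max L 131/64 · min R 525/256 => 1049/512
13 of 15 · bbbrrrrrbbrrr · max L 131/64 · min R 1049/512 => 2097/1024
14 of 15 · bbbrrrrrbbrrrr · max L 131/64 · min R 2097/1024 => 4193/2048
15 of 15 · bbbrrrrrbbrrrrb · max L 4193/2048 · min R 2097/1024 => 8387/4096

8387/4096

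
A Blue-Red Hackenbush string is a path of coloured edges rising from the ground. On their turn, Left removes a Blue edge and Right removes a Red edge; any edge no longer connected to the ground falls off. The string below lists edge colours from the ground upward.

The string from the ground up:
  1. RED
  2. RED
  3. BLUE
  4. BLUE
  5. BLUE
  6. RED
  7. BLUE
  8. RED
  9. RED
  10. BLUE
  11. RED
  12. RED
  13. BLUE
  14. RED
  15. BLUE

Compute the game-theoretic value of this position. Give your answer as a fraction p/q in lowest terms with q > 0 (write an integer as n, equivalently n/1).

R: Left { — }, Right { 0 } → simplest -1
RR: Left { — }, Right { -1 0 } → simplest -2
RRB: Left { -2 }, Right { -1 0 } → simplest -3/2
RRBB: Left { -2 -3/2 }, Right { -1 0 } → simplest -5/4
RRBBB: Left { -2 -3/2 -5/4 }, Right { -1 0 } → simplest -9/8
RRBBBR: Left { -2 -3/2 -5/4 }, Right { -9/8 -1 0 } → simplest -19/16
RRBBBRB: Left { -2 -3/2 -5/4 -19/16 }, Right { -9/8 -1 0 } → simplest -37/32
RRBBBRBR: Left { -2 -3/2 -5/4 -19/16 }, Right { -37/32 -9/8 -1 0 } → simplest -75/64
RRBBBRBRR: Left { -2 -3/2 -5/4 -19/16 }, Right { -75/64 -37/32 -9/8 -1 0 } → simplest -151/128
RRBBBRBRRB: Left { -2 -3/2 -5/4 -19/16 -151/128 }, Right { -75/64 -37/32 -9/8 -1 0 } → simplest -301/256
RRBBBRBRRBR: Left { -2 -3/2 -5/4 -19/16 -151/128 }, Right { -301/256 -75/64 -37/32 -9/8 -1 0 } → simplest -603/512
RRBBBRBRRBRR: Left { -2 -3/2 -5/4 -19/16 -151/128 }, Right { -603/512 -301/256 -75/64 -37/32 -9/8 -1 0 } → simplest -1207/1024
RRBBBRBRRBRRB: Left { -2 -3/2 -5/4 -19/16 -151/128 -1207/1024 }, Right { -603/512 -301/256 -75/64 -37/32 -9/8 -1 0 } → simplest -2413/2048
RRBBBRBRRBRRBR: Left { -2 -3/2 -5/4 -19/16 -151/128 -1207/1024 }, Right { -2413/2048 -603/512 -301/256 -75/64 -37/32 -9/8 -1 0 } → simplest -4827/4096
RRBBBRBRRBRRBRB: Left { -2 -3/2 -5/4 -19/16 -151/128 -1207/1024 -4827/4096 }, Right { -2413/2048 -603/512 -301/256 -75/64 -37/32 -9/8 -1 0 } → simplest -9653/8192

-9653/8192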